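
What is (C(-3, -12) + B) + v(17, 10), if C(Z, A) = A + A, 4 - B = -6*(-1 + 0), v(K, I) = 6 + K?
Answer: -3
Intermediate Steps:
B = -2 (B = 4 - (-6)*(-1 + 0) = 4 - (-6)*(-1) = 4 - 1*6 = 4 - 6 = -2)
C(Z, A) = 2*A
(C(-3, -12) + B) + v(17, 10) = (2*(-12) - 2) + (6 + 17) = (-24 - 2) + 23 = -26 + 23 = -3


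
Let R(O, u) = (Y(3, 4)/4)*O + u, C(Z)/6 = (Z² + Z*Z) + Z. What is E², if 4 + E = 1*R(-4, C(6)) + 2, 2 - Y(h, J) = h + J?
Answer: 221841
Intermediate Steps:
Y(h, J) = 2 - J - h (Y(h, J) = 2 - (h + J) = 2 - (J + h) = 2 + (-J - h) = 2 - J - h)
C(Z) = 6*Z + 12*Z² (C(Z) = 6*((Z² + Z*Z) + Z) = 6*((Z² + Z²) + Z) = 6*(2*Z² + Z) = 6*(Z + 2*Z²) = 6*Z + 12*Z²)
R(O, u) = u - 5*O/4 (R(O, u) = ((2 - 1*4 - 1*3)/4)*O + u = ((2 - 4 - 3)*(¼))*O + u = (-5*¼)*O + u = -5*O/4 + u = u - 5*O/4)
E = 471 (E = -4 + (1*(6*6*(1 + 2*6) - 5/4*(-4)) + 2) = -4 + (1*(6*6*(1 + 12) + 5) + 2) = -4 + (1*(6*6*13 + 5) + 2) = -4 + (1*(468 + 5) + 2) = -4 + (1*473 + 2) = -4 + (473 + 2) = -4 + 475 = 471)
E² = 471² = 221841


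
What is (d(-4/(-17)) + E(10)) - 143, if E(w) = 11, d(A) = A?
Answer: -2240/17 ≈ -131.76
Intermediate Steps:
(d(-4/(-17)) + E(10)) - 143 = (-4/(-17) + 11) - 143 = (-4*(-1/17) + 11) - 143 = (4/17 + 11) - 143 = 191/17 - 143 = -2240/17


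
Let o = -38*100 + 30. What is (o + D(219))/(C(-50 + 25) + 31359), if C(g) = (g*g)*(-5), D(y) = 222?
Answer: -1774/14117 ≈ -0.12566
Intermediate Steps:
C(g) = -5*g² (C(g) = g²*(-5) = -5*g²)
o = -3770 (o = -3800 + 30 = -3770)
(o + D(219))/(C(-50 + 25) + 31359) = (-3770 + 222)/(-5*(-50 + 25)² + 31359) = -3548/(-5*(-25)² + 31359) = -3548/(-5*625 + 31359) = -3548/(-3125 + 31359) = -3548/28234 = -3548*1/28234 = -1774/14117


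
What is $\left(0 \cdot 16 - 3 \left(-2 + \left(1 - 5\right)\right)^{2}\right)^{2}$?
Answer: $11664$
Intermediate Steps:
$\left(0 \cdot 16 - 3 \left(-2 + \left(1 - 5\right)\right)^{2}\right)^{2} = \left(0 - 3 \left(-2 - 4\right)^{2}\right)^{2} = \left(0 - 3 \left(-6\right)^{2}\right)^{2} = \left(0 - 108\right)^{2} = \left(-108\right)^{2} = 11664$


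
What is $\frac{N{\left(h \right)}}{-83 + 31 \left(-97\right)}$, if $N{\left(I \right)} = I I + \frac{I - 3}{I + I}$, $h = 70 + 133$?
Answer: $- \frac{2788509}{209090} \approx -13.336$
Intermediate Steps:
$h = 203$
$N{\left(I \right)} = I^{2} + \frac{-3 + I}{2 I}$
$\frac{N{\left(h \right)}}{-83 + 31 \left(-97\right)} = \frac{\frac{1}{2} \cdot \frac{1}{203} \left(-3 + 203 + 2 \cdot 203^{3}\right)}{-83 + 31 \left(-97\right)} = \frac{\frac{1}{2} \cdot \frac{1}{203} \left(-3 + 203 + 2 \cdot 8365427\right)}{-83 - 3007} = \frac{\frac{1}{2} \cdot \frac{1}{203} \left(-3 + 203 + 16730854\right)}{-3090} = \frac{1}{2} \cdot \frac{1}{203} \cdot 16731054 \left(- \frac{1}{3090}\right) = \frac{8365527}{203} \left(- \frac{1}{3090}\right) = - \frac{2788509}{209090}$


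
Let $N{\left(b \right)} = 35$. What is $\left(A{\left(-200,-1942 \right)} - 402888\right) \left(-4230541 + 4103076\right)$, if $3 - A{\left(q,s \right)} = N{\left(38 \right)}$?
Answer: $51358197800$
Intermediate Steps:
$A{\left(q,s \right)} = -32$ ($A{\left(q,s \right)} = 3 - 35 = -32$)
$\left(A{\left(-200,-1942 \right)} - 402888\right) \left(-4230541 + 4103076\right) = \left(-32 - 402888\right) \left(-4230541 + 4103076\right) = \left(-402920\right) \left(-127465\right) = 51358197800$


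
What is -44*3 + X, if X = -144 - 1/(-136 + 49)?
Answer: -24011/87 ≈ -275.99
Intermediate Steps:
X = -12527/87 (X = -144 - 1/(-87) = -144 - 1*(-1/87) = -144 + 1/87 = -12527/87 ≈ -143.99)
-44*3 + X = -44*3 - 12527/87 = -132 - 12527/87 = -24011/87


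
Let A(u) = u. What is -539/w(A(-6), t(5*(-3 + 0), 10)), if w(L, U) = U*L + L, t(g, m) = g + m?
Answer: -539/24 ≈ -22.458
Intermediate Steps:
w(L, U) = L + L*U (w(L, U) = L*U + L = L + L*U)
-539/w(A(-6), t(5*(-3 + 0), 10)) = -539*(-1/(6*(1 + (5*(-3 + 0) + 10)))) = -539*(-1/(6*(1 + (5*(-3) + 10)))) = -539*(-1/(6*(1 + (-15 + 10)))) = -539*(-1/(6*(1 - 5))) = -539/((-6*(-4))) = -539/24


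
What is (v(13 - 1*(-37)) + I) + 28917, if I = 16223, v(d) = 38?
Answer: 45178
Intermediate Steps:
(v(13 - 1*(-37)) + I) + 28917 = (38 + 16223) + 28917 = 16261 + 28917 = 45178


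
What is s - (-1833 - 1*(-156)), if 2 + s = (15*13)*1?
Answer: 1870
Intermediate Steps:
s = 193 (s = -2 + (15*13)*1 = -2 + 195*1 = -2 + 195 = 193)
s - (-1833 - 1*(-156)) = 193 - (-1833 - 1*(-156)) = 193 - (-1833 + 156) = 193 - 1*(-1677) = 193 + 1677 = 1870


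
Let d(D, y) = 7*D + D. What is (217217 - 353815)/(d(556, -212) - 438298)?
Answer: 68299/216925 ≈ 0.31485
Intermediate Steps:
d(D, y) = 8*D
(217217 - 353815)/(d(556, -212) - 438298) = (217217 - 353815)/(8*556 - 438298) = -136598/(4448 - 438298) = -136598/(-433850) = -136598*(-1/433850) = 68299/216925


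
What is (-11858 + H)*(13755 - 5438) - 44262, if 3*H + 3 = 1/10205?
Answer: -3020952414158/30615 ≈ -9.8676e+7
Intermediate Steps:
H = -30614/30615 (H = -1 + (⅓)/10205 = -1 + (⅓)*(1/10205) = -1 + 1/30615 = -30614/30615 ≈ -0.99997)
(-11858 + H)*(13755 - 5438) - 44262 = (-11858 - 30614/30615)*(13755 - 5438) - 44262 = -363063284/30615*8317 - 44262 = -3019597333028/30615 - 44262 = -3020952414158/30615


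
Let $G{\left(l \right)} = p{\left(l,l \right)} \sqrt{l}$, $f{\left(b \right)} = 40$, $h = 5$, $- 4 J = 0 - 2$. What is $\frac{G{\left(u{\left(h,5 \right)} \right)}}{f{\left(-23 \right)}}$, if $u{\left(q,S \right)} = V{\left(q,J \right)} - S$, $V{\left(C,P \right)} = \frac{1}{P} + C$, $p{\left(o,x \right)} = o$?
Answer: $\frac{\sqrt{2}}{20} \approx 0.070711$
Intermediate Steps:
$J = \frac{1}{2}$ ($J = - \frac{0 - 2}{4} = \left(- \frac{1}{4}\right) \left(-2\right) = \frac{1}{2} \approx 0.5$)
$V{\left(C,P \right)} = C + \frac{1}{P}$
$u{\left(q,S \right)} = 2 + q - S$ ($u{\left(q,S \right)} = \left(q + \frac{1}{\frac{1}{2}}\right) - S = \left(q + 2\right) - S = \left(2 + q\right) - S = 2 + q - S$)
$G{\left(l \right)} = l^{\frac{3}{2}}$ ($G{\left(l \right)} = l \sqrt{l} = l^{\frac{3}{2}}$)
$\frac{G{\left(u{\left(h,5 \right)} \right)}}{f{\left(-23 \right)}} = \frac{\left(2 + 5 - 5\right)^{\frac{3}{2}}}{40} = \left(2 + 5 - 5\right)^{\frac{3}{2}} \cdot \frac{1}{40} = 2^{\frac{3}{2}} \cdot \frac{1}{40} = 2 \sqrt{2} \cdot \frac{1}{40} = \frac{\sqrt{2}}{20}$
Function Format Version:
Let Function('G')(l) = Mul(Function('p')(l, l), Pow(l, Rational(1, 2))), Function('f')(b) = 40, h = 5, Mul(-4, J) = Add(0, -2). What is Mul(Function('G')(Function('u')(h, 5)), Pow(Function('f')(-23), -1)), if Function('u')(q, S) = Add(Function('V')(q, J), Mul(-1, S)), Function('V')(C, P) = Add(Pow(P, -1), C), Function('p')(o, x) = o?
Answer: Mul(Rational(1, 20), Pow(2, Rational(1, 2))) ≈ 0.070711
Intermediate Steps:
J = Rational(1, 2) (J = Mul(Rational(-1, 4), Add(0, -2)) = Mul(Rational(-1, 4), -2) = Rational(1, 2) ≈ 0.50000)
Function('V')(C, P) = Add(C, Pow(P, -1))
Function('u')(q, S) = Add(2, q, Mul(-1, S)) (Function('u')(q, S) = Add(Add(q, Pow(Rational(1, 2), -1)), Mul(-1, S)) = Add(Add(q, 2), Mul(-1, S)) = Add(Add(2, q), Mul(-1, S)) = Add(2, q, Mul(-1, S)))
Function('G')(l) = Pow(l, Rational(3, 2)) (Function('G')(l) = Mul(l, Pow(l, Rational(1, 2))) = Pow(l, Rational(3, 2)))
Mul(Function('G')(Function('u')(h, 5)), Pow(Function('f')(-23), -1)) = Mul(Pow(Add(2, 5, Mul(-1, 5)), Rational(3, 2)), Pow(40, -1)) = Mul(Pow(Add(2, 5, -5), Rational(3, 2)), Rational(1, 40)) = Mul(Pow(2, Rational(3, 2)), Rational(1, 40)) = Mul(Mul(2, Pow(2, Rational(1, 2))), Rational(1, 40)) = Mul(Rational(1, 20), Pow(2, Rational(1, 2)))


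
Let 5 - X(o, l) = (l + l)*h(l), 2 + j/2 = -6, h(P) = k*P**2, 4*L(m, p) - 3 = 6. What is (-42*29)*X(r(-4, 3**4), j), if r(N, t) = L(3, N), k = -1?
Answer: 9971766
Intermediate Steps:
L(m, p) = 9/4 (L(m, p) = 3/4 + (1/4)*6 = 3/4 + 3/2 = 9/4)
h(P) = -P**2
r(N, t) = 9/4
j = -16 (j = -4 + 2*(-6) = -4 - 12 = -16)
X(o, l) = 5 + 2*l**3 (X(o, l) = 5 - (l + l)*(-l**2) = 5 - 2*l*(-l**2) = 5 - (-2)*l**3 = 5 + 2*l**3)
(-42*29)*X(r(-4, 3**4), j) = (-42*29)*(5 + 2*(-16)**3) = -1218*(5 + 2*(-4096)) = -1218*(5 - 8192) = -1218*(-8187) = 9971766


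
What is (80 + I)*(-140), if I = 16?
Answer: -13440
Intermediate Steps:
(80 + I)*(-140) = (80 + 16)*(-140) = 96*(-140) = -13440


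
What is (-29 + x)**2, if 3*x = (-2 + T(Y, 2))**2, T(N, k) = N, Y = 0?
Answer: 6889/9 ≈ 765.44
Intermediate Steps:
x = 4/3 (x = (-2 + 0)**2/3 = (1/3)*(-2)**2 = (1/3)*4 = 4/3 ≈ 1.3333)
(-29 + x)**2 = (-29 + 4/3)**2 = (-83/3)**2 = 6889/9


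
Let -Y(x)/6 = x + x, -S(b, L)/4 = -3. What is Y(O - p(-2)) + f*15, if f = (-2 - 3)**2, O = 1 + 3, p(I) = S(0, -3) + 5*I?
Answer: 351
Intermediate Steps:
S(b, L) = 12 (S(b, L) = -4*(-3) = 12)
p(I) = 12 + 5*I
O = 4
f = 25 (f = (-5)**2 = 25)
Y(x) = -12*x (Y(x) = -6*(x + x) = -12*x)
Y(O - p(-2)) + f*15 = -12*(4 - (12 + 5*(-2))) + 25*15 = -12*(4 - (12 - 10)) + 375 = -12*(4 - 1*2) + 375 = -12*(4 - 2) + 375 = -12*2 + 375 = -24 + 375 = 351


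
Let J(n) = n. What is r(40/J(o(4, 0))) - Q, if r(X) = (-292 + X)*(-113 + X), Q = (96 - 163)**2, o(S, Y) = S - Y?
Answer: 24557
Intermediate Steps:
Q = 4489 (Q = (-67)**2 = 4489)
r(40/J(o(4, 0))) - Q = (32996 + (40/(4 - 1*0))**2 - 16200/(4 - 1*0)) - 1*4489 = (32996 + (40/(4 + 0))**2 - 16200/(4 + 0)) - 4489 = (32996 + (40/4)**2 - 16200/4) - 4489 = (32996 + (40*(1/4))**2 - 16200/4) - 4489 = (32996 + 10**2 - 405*10) - 4489 = (32996 + 100 - 4050) - 4489 = 29046 - 4489 = 24557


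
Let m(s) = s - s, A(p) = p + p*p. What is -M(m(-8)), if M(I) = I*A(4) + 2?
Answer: -2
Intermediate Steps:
A(p) = p + p**2
m(s) = 0
M(I) = 2 + 20*I (M(I) = I*(4*(1 + 4)) + 2 = I*(4*5) + 2 = I*20 + 2 = 20*I + 2 = 2 + 20*I)
-M(m(-8)) = -(2 + 20*0) = -(2 + 0) = -1*2 = -2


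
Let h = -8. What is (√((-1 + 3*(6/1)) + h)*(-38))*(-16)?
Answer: 1824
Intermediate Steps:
(√((-1 + 3*(6/1)) + h)*(-38))*(-16) = (√((-1 + 3*(6/1)) - 8)*(-38))*(-16) = (√((-1 + 3*(6*1)) - 8)*(-38))*(-16) = (√((-1 + 3*6) - 8)*(-38))*(-16) = (√((-1 + 18) - 8)*(-38))*(-16) = (√(17 - 8)*(-38))*(-16) = (√9*(-38))*(-16) = (3*(-38))*(-16) = -114*(-16) = 1824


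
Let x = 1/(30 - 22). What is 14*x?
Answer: 7/4 ≈ 1.7500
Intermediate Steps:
x = ⅛ (x = 1/8 = ⅛ ≈ 0.12500)
14*x = 14*(⅛) = 7/4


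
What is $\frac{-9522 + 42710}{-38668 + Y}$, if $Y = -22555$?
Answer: $- \frac{33188}{61223} \approx -0.54208$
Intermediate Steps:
$\frac{-9522 + 42710}{-38668 + Y} = \frac{-9522 + 42710}{-38668 - 22555} = \frac{33188}{-61223} = 33188 \left(- \frac{1}{61223}\right) = - \frac{33188}{61223}$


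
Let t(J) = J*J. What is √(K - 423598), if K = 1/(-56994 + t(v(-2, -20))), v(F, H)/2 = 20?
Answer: I*√1299808445034522/55394 ≈ 650.84*I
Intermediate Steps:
v(F, H) = 40 (v(F, H) = 2*20 = 40)
t(J) = J²
K = -1/55394 (K = 1/(-56994 + 40²) = 1/(-56994 + 1600) = 1/(-55394) = -1/55394 ≈ -1.8052e-5)
√(K - 423598) = √(-1/55394 - 423598) = √(-23464787613/55394) = I*√1299808445034522/55394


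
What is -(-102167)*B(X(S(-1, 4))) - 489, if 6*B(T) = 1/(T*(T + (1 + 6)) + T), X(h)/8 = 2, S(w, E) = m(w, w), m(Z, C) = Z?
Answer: -1024489/2304 ≈ -444.66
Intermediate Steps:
S(w, E) = w
X(h) = 16 (X(h) = 8*2 = 16)
B(T) = 1/(6*(T + T*(7 + T))) (B(T) = 1/(6*(T*(T + (1 + 6)) + T)) = 1/(6*(T*(T + 7) + T)) = 1/(6*(T*(7 + T) + T)) = 1/(6*(T + T*(7 + T))))
-(-102167)*B(X(S(-1, 4))) - 489 = -(-102167)*(⅙)/(16*(8 + 16)) - 489 = -(-102167)*(⅙)*(1/16)/24 - 489 = -(-102167)*(⅙)*(1/16)*(1/24) - 489 = -(-102167)/2304 - 489 = -377*(-271/2304) - 489 = 102167/2304 - 489 = -1024489/2304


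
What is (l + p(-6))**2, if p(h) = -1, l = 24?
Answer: 529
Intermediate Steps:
(l + p(-6))**2 = (24 - 1)**2 = 23**2 = 529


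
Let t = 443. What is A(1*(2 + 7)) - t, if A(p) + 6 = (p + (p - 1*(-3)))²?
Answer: -8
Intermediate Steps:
A(p) = -6 + (3 + 2*p)² (A(p) = -6 + (p + (p - 1*(-3)))² = -6 + (p + (p + 3))² = -6 + (p + (3 + p))² = -6 + (3 + 2*p)²)
A(1*(2 + 7)) - t = (-6 + (3 + 2*(1*(2 + 7)))²) - 1*443 = (-6 + (3 + 2*(1*9))²) - 443 = (-6 + (3 + 2*9)²) - 443 = (-6 + (3 + 18)²) - 443 = (-6 + 21²) - 443 = (-6 + 441) - 443 = 435 - 443 = -8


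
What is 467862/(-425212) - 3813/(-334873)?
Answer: -77526509085/71196009038 ≈ -1.0889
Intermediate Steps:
467862/(-425212) - 3813/(-334873) = 467862*(-1/425212) - 3813*(-1/334873) = -233931/212606 + 3813/334873 = -77526509085/71196009038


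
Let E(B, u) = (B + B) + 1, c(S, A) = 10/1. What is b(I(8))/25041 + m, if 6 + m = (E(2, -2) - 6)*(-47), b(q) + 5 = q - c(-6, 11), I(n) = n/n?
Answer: 1026667/25041 ≈ 40.999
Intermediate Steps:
c(S, A) = 10 (c(S, A) = 10*1 = 10)
I(n) = 1
E(B, u) = 1 + 2*B (E(B, u) = 2*B + 1 = 1 + 2*B)
b(q) = -15 + q (b(q) = -5 + (q - 1*10) = -5 + (q - 10) = -5 + (-10 + q) = -15 + q)
m = 41 (m = -6 + ((1 + 2*2) - 6)*(-47) = -6 + ((1 + 4) - 6)*(-47) = -6 + (5 - 6)*(-47) = -6 - 1*(-47) = -6 + 47 = 41)
b(I(8))/25041 + m = (-15 + 1)/25041 + 41 = -14*1/25041 + 41 = -14/25041 + 41 = 1026667/25041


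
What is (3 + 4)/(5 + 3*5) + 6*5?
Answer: 607/20 ≈ 30.350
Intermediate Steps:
(3 + 4)/(5 + 3*5) + 6*5 = 7/(5 + 15) + 30 = 7/20 + 30 = 607/20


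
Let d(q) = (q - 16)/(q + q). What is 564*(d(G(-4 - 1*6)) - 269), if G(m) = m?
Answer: -754914/5 ≈ -1.5098e+5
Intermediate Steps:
d(q) = (-16 + q)/(2*q) (d(q) = (-16 + q)/((2*q)) = (-16 + q)*(1/(2*q)) = (-16 + q)/(2*q))
564*(d(G(-4 - 1*6)) - 269) = 564*((-16 + (-4 - 1*6))/(2*(-4 - 1*6)) - 269) = 564*((-16 + (-4 - 6))/(2*(-4 - 6)) - 269) = 564*((1/2)*(-16 - 10)/(-10) - 269) = 564*((1/2)*(-1/10)*(-26) - 269) = 564*(13/10 - 269) = 564*(-2677/10) = -754914/5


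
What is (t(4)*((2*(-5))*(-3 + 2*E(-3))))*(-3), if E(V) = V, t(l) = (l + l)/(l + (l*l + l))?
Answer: -90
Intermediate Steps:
t(l) = 2*l/(l² + 2*l) (t(l) = (2*l)/(l + (l² + l)) = (2*l)/(l + (l + l²)) = (2*l)/(l² + 2*l) = 2*l/(l² + 2*l))
(t(4)*((2*(-5))*(-3 + 2*E(-3))))*(-3) = ((2/(2 + 4))*((2*(-5))*(-3 + 2*(-3))))*(-3) = ((2/6)*(-10*(-3 - 6)))*(-3) = ((2*(⅙))*(-10*(-9)))*(-3) = ((⅓)*90)*(-3) = 30*(-3) = -90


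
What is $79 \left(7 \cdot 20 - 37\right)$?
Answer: $8137$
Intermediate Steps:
$79 \left(7 \cdot 20 - 37\right) = 79 \left(140 - 37\right) = 79 \cdot 103 = 8137$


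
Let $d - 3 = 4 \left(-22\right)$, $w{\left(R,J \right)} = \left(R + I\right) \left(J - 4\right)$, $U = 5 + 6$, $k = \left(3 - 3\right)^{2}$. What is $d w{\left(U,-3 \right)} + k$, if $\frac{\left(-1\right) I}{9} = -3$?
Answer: $22610$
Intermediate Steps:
$I = 27$ ($I = \left(-9\right) \left(-3\right) = 27$)
$k = 0$ ($k = 0^{2} = 0$)
$U = 11$
$w{\left(R,J \right)} = \left(-4 + J\right) \left(27 + R\right)$ ($w{\left(R,J \right)} = \left(R + 27\right) \left(J - 4\right) = \left(27 + R\right) \left(-4 + J\right) = \left(-4 + J\right) \left(27 + R\right)$)
$d = -85$ ($d = 3 + 4 \left(-22\right) = 3 - 88 = -85$)
$d w{\left(U,-3 \right)} + k = - 85 \left(-108 - 44 + 27 \left(-3\right) - 33\right) + 0 = - 85 \left(-108 - 44 - 81 - 33\right) + 0 = \left(-85\right) \left(-266\right) + 0 = 22610 + 0 = 22610$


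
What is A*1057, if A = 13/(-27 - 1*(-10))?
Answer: -13741/17 ≈ -808.29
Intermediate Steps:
A = -13/17 (A = 13/(-27 + 10) = 13/(-17) = 13*(-1/17) = -13/17 ≈ -0.76471)
A*1057 = -13/17*1057 = -13741/17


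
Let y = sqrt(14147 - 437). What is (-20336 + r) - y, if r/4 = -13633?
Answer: -74868 - sqrt(13710) ≈ -74985.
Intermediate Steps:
r = -54532 (r = 4*(-13633) = -54532)
y = sqrt(13710) ≈ 117.09
(-20336 + r) - y = (-20336 - 54532) - sqrt(13710) = -74868 - sqrt(13710)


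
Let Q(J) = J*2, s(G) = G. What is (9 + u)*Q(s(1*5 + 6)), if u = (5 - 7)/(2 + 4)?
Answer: 572/3 ≈ 190.67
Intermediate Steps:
u = -⅓ (u = -2/6 = -2*⅙ = -⅓ ≈ -0.33333)
Q(J) = 2*J
(9 + u)*Q(s(1*5 + 6)) = (9 - ⅓)*(2*(1*5 + 6)) = 26*(2*(5 + 6))/3 = 26*(2*11)/3 = (26/3)*22 = 572/3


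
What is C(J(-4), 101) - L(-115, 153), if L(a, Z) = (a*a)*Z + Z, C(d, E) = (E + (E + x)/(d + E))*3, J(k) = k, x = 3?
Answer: -196257363/97 ≈ -2.0233e+6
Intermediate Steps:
C(d, E) = 3*E + 3*(3 + E)/(E + d) (C(d, E) = (E + (E + 3)/(d + E))*3 = (E + (3 + E)/(E + d))*3 = 3*E + 3*(3 + E)/(E + d))
L(a, Z) = Z + Z*a² (L(a, Z) = a²*Z + Z = Z*a² + Z = Z + Z*a²)
C(J(-4), 101) - L(-115, 153) = 3*(3 + 101 + 101² + 101*(-4))/(101 - 4) - 153*(1 + (-115)²) = 3*(3 + 101 + 10201 - 404)/97 - 153*(1 + 13225) = 3*(1/97)*9901 - 153*13226 = 29703/97 - 1*2023578 = 29703/97 - 2023578 = -196257363/97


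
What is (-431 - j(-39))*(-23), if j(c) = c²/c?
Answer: 9016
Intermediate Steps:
j(c) = c
(-431 - j(-39))*(-23) = (-431 - 1*(-39))*(-23) = (-431 + 39)*(-23) = -392*(-23) = 9016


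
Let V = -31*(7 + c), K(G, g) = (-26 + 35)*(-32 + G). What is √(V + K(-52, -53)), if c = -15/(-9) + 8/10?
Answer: I*√236130/15 ≈ 32.395*I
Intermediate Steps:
c = 37/15 (c = -15*(-⅑) + 8*(⅒) = 5/3 + ⅘ = 37/15 ≈ 2.4667)
K(G, g) = -288 + 9*G (K(G, g) = 9*(-32 + G) = -288 + 9*G)
V = -4402/15 (V = -31*(7 + 37/15) = -31*142/15 = -4402/15 ≈ -293.47)
√(V + K(-52, -53)) = √(-4402/15 + (-288 + 9*(-52))) = √(-4402/15 + (-288 - 468)) = √(-4402/15 - 756) = √(-15742/15) = I*√236130/15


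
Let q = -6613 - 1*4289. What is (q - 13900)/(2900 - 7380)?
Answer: 12401/2240 ≈ 5.5362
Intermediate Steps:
q = -10902 (q = -6613 - 4289 = -10902)
(q - 13900)/(2900 - 7380) = (-10902 - 13900)/(2900 - 7380) = -24802/(-4480) = -24802*(-1/4480) = 12401/2240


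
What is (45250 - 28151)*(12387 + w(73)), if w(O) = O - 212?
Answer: 209428552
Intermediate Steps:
w(O) = -212 + O
(45250 - 28151)*(12387 + w(73)) = (45250 - 28151)*(12387 + (-212 + 73)) = 17099*(12387 - 139) = 17099*12248 = 209428552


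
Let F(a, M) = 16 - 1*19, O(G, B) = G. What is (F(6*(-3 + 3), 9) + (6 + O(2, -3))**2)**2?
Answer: 3721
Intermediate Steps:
F(a, M) = -3 (F(a, M) = 16 - 19 = -3)
(F(6*(-3 + 3), 9) + (6 + O(2, -3))**2)**2 = (-3 + (6 + 2)**2)**2 = (-3 + 8**2)**2 = (-3 + 64)**2 = 61**2 = 3721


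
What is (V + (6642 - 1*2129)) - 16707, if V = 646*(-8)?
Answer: -17362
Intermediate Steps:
V = -5168
(V + (6642 - 1*2129)) - 16707 = (-5168 + (6642 - 1*2129)) - 16707 = (-5168 + (6642 - 2129)) - 16707 = (-5168 + 4513) - 16707 = -655 - 16707 = -17362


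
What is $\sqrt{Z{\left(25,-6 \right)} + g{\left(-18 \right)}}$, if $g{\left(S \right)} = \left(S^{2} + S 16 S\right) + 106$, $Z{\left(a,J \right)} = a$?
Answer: $\sqrt{5639} \approx 75.093$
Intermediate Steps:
$g{\left(S \right)} = 106 + 17 S^{2}$ ($g{\left(S \right)} = \left(S^{2} + 16 S S\right) + 106 = \left(S^{2} + 16 S^{2}\right) + 106 = 17 S^{2} + 106 = 106 + 17 S^{2}$)
$\sqrt{Z{\left(25,-6 \right)} + g{\left(-18 \right)}} = \sqrt{25 + \left(106 + 17 \left(-18\right)^{2}\right)} = \sqrt{25 + \left(106 + 17 \cdot 324\right)} = \sqrt{25 + \left(106 + 5508\right)} = \sqrt{25 + 5614} = \sqrt{5639}$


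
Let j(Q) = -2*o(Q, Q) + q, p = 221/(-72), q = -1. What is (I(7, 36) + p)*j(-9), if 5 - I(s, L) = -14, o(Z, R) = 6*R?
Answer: 122729/72 ≈ 1704.6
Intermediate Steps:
I(s, L) = 19 (I(s, L) = 5 - 1*(-14) = 5 + 14 = 19)
p = -221/72 (p = 221*(-1/72) = -221/72 ≈ -3.0694)
j(Q) = -1 - 12*Q (j(Q) = -12*Q - 1 = -1 - 12*Q)
(I(7, 36) + p)*j(-9) = (19 - 221/72)*(-1 - 12*(-9)) = 1147*(-1 + 108)/72 = (1147/72)*107 = 122729/72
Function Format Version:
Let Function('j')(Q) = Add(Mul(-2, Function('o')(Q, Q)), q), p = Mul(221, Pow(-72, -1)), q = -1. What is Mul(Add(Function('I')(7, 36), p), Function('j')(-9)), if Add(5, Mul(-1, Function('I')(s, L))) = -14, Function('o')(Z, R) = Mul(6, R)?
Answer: Rational(122729, 72) ≈ 1704.6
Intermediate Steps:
Function('I')(s, L) = 19 (Function('I')(s, L) = Add(5, Mul(-1, -14)) = Add(5, 14) = 19)
p = Rational(-221, 72) (p = Mul(221, Rational(-1, 72)) = Rational(-221, 72) ≈ -3.0694)
Function('j')(Q) = Add(-1, Mul(-12, Q)) (Function('j')(Q) = Add(Mul(-2, Mul(6, Q)), -1) = Add(Mul(-12, Q), -1) = Add(-1, Mul(-12, Q)))
Mul(Add(Function('I')(7, 36), p), Function('j')(-9)) = Mul(Add(19, Rational(-221, 72)), Add(-1, Mul(-12, -9))) = Mul(Rational(1147, 72), Add(-1, 108)) = Mul(Rational(1147, 72), 107) = Rational(122729, 72)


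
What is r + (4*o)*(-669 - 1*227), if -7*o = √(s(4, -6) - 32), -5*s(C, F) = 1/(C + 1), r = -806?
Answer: -806 + 1536*I*√89/5 ≈ -806.0 + 2898.1*I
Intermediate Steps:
s(C, F) = -1/(5*(1 + C)) (s(C, F) = -1/(5*(C + 1)) = -1/(5*(1 + C)))
o = -3*I*√89/35 (o = -√(-1/(5 + 5*4) - 32)/7 = -√(-1/(5 + 20) - 32)/7 = -√(-1/25 - 32)/7 = -3*I*√89/35 ≈ -0.80863*I)
r + (4*o)*(-669 - 1*227) = -806 + (4*(-3*I*√89/35))*(-669 - 1*227) = -806 + (-12*I*√89/35)*(-669 - 227) = -806 - 12*I*√89/35*(-896) = -806 + 1536*I*√89/5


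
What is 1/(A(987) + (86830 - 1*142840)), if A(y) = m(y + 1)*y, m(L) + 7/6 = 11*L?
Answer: 2/21339109 ≈ 9.3725e-8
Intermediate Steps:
m(L) = -7/6 + 11*L
A(y) = y*(59/6 + 11*y) (A(y) = (-7/6 + 11*(y + 1))*y = (-7/6 + 11*(1 + y))*y = (-7/6 + (11 + 11*y))*y = (59/6 + 11*y)*y = y*(59/6 + 11*y))
1/(A(987) + (86830 - 1*142840)) = 1/((1/6)*987*(59 + 66*987) + (86830 - 1*142840)) = 1/((1/6)*987*(59 + 65142) + (86830 - 142840)) = 1/((1/6)*987*65201 - 56010) = 1/(21451129/2 - 56010) = 1/(21339109/2) = 2/21339109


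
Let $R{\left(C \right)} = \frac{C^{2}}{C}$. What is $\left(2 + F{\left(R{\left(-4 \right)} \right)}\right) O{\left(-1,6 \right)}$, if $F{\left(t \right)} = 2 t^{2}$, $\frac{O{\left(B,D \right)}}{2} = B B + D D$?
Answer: $2516$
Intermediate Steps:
$R{\left(C \right)} = C$
$O{\left(B,D \right)} = 2 B^{2} + 2 D^{2}$ ($O{\left(B,D \right)} = 2 \left(B B + D D\right) = 2 \left(B^{2} + D^{2}\right) = 2 B^{2} + 2 D^{2}$)
$\left(2 + F{\left(R{\left(-4 \right)} \right)}\right) O{\left(-1,6 \right)} = \left(2 + 2 \left(-4\right)^{2}\right) \left(2 \left(-1\right)^{2} + 2 \cdot 6^{2}\right) = \left(2 + 2 \cdot 16\right) \left(2 \cdot 1 + 2 \cdot 36\right) = \left(2 + 32\right) \left(2 + 72\right) = 34 \cdot 74 = 2516$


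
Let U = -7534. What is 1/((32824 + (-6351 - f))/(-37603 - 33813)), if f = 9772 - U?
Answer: -71416/9167 ≈ -7.7906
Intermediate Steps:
f = 17306 (f = 9772 - 1*(-7534) = 9772 + 7534 = 17306)
1/((32824 + (-6351 - f))/(-37603 - 33813)) = 1/((32824 + (-6351 - 1*17306))/(-37603 - 33813)) = 1/((32824 + (-6351 - 17306))/(-71416)) = 1/((32824 - 23657)*(-1/71416)) = 1/(9167*(-1/71416)) = 1/(-9167/71416) = -71416/9167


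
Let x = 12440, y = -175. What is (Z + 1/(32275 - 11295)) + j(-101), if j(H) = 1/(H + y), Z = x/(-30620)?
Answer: -227086024/554076555 ≈ -0.40985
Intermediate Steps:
Z = -622/1531 (Z = 12440/(-30620) = 12440*(-1/30620) = -622/1531 ≈ -0.40627)
j(H) = 1/(-175 + H) (j(H) = 1/(H - 175) = 1/(-175 + H))
(Z + 1/(32275 - 11295)) + j(-101) = (-622/1531 + 1/(32275 - 11295)) + 1/(-175 - 101) = (-622/1531 + 1/20980) + 1/(-276) = (-622/1531 + 1/20980) - 1/276 = -13048029/32120380 - 1/276 = -227086024/554076555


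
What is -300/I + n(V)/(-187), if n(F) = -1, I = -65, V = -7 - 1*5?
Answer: 11233/2431 ≈ 4.6207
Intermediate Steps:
V = -12 (V = -7 - 5 = -12)
-300/I + n(V)/(-187) = -300/(-65) - 1/(-187) = -300*(-1/65) - 1*(-1/187) = 60/13 + 1/187 = 11233/2431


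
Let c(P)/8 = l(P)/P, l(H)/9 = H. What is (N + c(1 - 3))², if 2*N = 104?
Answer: 15376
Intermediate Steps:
l(H) = 9*H
N = 52 (N = (½)*104 = 52)
c(P) = 72 (c(P) = 8*((9*P)/P) = 8*9 = 72)
(N + c(1 - 3))² = (52 + 72)² = 124² = 15376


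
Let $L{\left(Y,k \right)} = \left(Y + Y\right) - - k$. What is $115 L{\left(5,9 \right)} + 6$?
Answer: $2191$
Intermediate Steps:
$L{\left(Y,k \right)} = k + 2 Y$ ($L{\left(Y,k \right)} = 2 Y + k = k + 2 Y$)
$115 L{\left(5,9 \right)} + 6 = 115 \left(9 + 2 \cdot 5\right) + 6 = 115 \left(9 + 10\right) + 6 = 115 \cdot 19 + 6 = 2185 + 6 = 2191$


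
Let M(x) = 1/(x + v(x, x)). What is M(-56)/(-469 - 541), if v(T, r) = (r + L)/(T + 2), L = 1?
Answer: 27/1499345 ≈ 1.8008e-5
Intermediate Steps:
v(T, r) = (1 + r)/(2 + T) (v(T, r) = (r + 1)/(T + 2) = (1 + r)/(2 + T))
M(x) = 1/(x + (1 + x)/(2 + x))
M(-56)/(-469 - 541) = ((2 - 56)/(1 - 56 - 56*(2 - 56)))/(-469 - 541) = (-54/(1 - 56 - 56*(-54)))/(-1010) = -(-54)/(1010*(1 - 56 + 3024)) = -(-54)/(1010*2969) = -(-54)/2998690 = -1/1010*(-54/2969) = 27/1499345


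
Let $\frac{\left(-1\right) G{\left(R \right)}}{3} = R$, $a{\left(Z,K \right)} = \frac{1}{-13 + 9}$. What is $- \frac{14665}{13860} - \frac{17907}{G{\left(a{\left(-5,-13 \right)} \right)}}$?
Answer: $- \frac{9455315}{396} \approx -23877.0$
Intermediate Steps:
$a{\left(Z,K \right)} = - \frac{1}{4}$ ($a{\left(Z,K \right)} = \frac{1}{-4} = - \frac{1}{4}$)
$G{\left(R \right)} = - 3 R$
$- \frac{14665}{13860} - \frac{17907}{G{\left(a{\left(-5,-13 \right)} \right)}} = - \frac{14665}{13860} - \frac{17907}{\left(-3\right) \left(- \frac{1}{4}\right)} = \left(-14665\right) \frac{1}{13860} - \frac{17907}{\frac{3}{4}} = - \frac{419}{396} - 23876 = - \frac{9455315}{396}$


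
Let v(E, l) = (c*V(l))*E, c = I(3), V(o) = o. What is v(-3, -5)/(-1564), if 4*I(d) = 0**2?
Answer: 0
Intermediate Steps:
I(d) = 0 (I(d) = (1/4)*0**2 = (1/4)*0 = 0)
c = 0
v(E, l) = 0 (v(E, l) = (0*l)*E = 0*E = 0)
v(-3, -5)/(-1564) = 0/(-1564) = 0*(-1/1564) = 0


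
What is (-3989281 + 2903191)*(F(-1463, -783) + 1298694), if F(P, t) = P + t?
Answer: -1408059208320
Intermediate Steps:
(-3989281 + 2903191)*(F(-1463, -783) + 1298694) = (-3989281 + 2903191)*((-1463 - 783) + 1298694) = -1086090*(-2246 + 1298694) = -1086090*1296448 = -1408059208320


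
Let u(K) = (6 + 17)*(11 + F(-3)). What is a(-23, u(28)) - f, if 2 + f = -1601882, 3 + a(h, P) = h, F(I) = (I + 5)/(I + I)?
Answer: 1601858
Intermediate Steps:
F(I) = (5 + I)/(2*I) (F(I) = (5 + I)/((2*I)) = (5 + I)*(1/(2*I)) = (5 + I)/(2*I))
u(K) = 736/3 (u(K) = (6 + 17)*(11 + (½)*(5 - 3)/(-3)) = 23*(11 + (½)*(-⅓)*2) = 23*(11 - ⅓) = 23*(32/3) = 736/3)
a(h, P) = -3 + h
f = -1601884 (f = -2 - 1601882 = -1601884)
a(-23, u(28)) - f = (-3 - 23) - 1*(-1601884) = -26 + 1601884 = 1601858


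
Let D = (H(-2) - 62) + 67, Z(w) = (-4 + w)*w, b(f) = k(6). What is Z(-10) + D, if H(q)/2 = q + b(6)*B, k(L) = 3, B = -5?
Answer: 111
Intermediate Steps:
b(f) = 3
Z(w) = w*(-4 + w)
H(q) = -30 + 2*q (H(q) = 2*(q + 3*(-5)) = 2*(q - 15) = 2*(-15 + q) = -30 + 2*q)
D = -29 (D = ((-30 + 2*(-2)) - 62) + 67 = ((-30 - 4) - 62) + 67 = (-34 - 62) + 67 = -96 + 67 = -29)
Z(-10) + D = -10*(-4 - 10) - 29 = -10*(-14) - 29 = 140 - 29 = 111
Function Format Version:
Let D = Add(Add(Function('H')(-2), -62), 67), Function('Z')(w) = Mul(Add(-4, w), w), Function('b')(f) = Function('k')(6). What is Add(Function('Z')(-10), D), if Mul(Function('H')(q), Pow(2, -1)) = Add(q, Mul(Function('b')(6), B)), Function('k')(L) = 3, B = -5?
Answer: 111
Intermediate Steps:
Function('b')(f) = 3
Function('Z')(w) = Mul(w, Add(-4, w))
Function('H')(q) = Add(-30, Mul(2, q)) (Function('H')(q) = Mul(2, Add(q, Mul(3, -5))) = Mul(2, Add(q, -15)) = Mul(2, Add(-15, q)) = Add(-30, Mul(2, q)))
D = -29 (D = Add(Add(Add(-30, Mul(2, -2)), -62), 67) = Add(Add(Add(-30, -4), -62), 67) = Add(Add(-34, -62), 67) = Add(-96, 67) = -29)
Add(Function('Z')(-10), D) = Add(Mul(-10, Add(-4, -10)), -29) = Add(Mul(-10, -14), -29) = Add(140, -29) = 111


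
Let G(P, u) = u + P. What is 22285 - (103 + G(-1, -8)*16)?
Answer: 22326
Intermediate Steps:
G(P, u) = P + u
22285 - (103 + G(-1, -8)*16) = 22285 - (103 + (-1 - 8)*16) = 22285 - (103 - 9*16) = 22285 - (103 - 144) = 22285 - 1*(-41) = 22285 + 41 = 22326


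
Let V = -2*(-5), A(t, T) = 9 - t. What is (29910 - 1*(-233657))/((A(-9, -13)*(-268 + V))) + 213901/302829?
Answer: -26274124933/468779292 ≈ -56.048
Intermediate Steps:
V = 10
(29910 - 1*(-233657))/((A(-9, -13)*(-268 + V))) + 213901/302829 = (29910 - 1*(-233657))/(((9 - 1*(-9))*(-268 + 10))) + 213901/302829 = (29910 + 233657)/(((9 + 9)*(-258))) + 213901*(1/302829) = 263567/((18*(-258))) + 213901/302829 = 263567/(-4644) + 213901/302829 = 263567*(-1/4644) + 213901/302829 = -263567/4644 + 213901/302829 = -26274124933/468779292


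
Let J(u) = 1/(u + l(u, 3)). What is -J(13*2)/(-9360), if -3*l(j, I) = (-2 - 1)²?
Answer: 1/215280 ≈ 4.6451e-6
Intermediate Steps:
l(j, I) = -3 (l(j, I) = -(-2 - 1)²/3 = -⅓*(-3)² = -⅓*9 = -3)
J(u) = 1/(-3 + u) (J(u) = 1/(u - 3) = 1/(-3 + u))
-J(13*2)/(-9360) = -1/((-3 + 13*2)*(-9360)) = -(-1)/((-3 + 26)*9360) = -(-1)/(23*9360) = -1*(-1/215280) = 1/215280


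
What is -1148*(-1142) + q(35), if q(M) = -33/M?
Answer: 45885527/35 ≈ 1.3110e+6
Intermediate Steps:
-1148*(-1142) + q(35) = -1148*(-1142) - 33/35 = 1311016 - 33*1/35 = 1311016 - 33/35 = 45885527/35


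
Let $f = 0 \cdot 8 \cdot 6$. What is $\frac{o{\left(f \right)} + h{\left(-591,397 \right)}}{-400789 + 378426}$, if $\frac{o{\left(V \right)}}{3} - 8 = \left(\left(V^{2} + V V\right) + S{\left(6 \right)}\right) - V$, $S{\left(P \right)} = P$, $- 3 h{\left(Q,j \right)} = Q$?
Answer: $- \frac{239}{22363} \approx -0.010687$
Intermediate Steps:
$h{\left(Q,j \right)} = - \frac{Q}{3}$
$f = 0$ ($f = 0 \cdot 6 = 0$)
$o{\left(V \right)} = 42 - 3 V + 6 V^{2}$ ($o{\left(V \right)} = 24 + 3 \left(\left(\left(V^{2} + V V\right) + 6\right) - V\right) = 24 + 3 \left(\left(\left(V^{2} + V^{2}\right) + 6\right) - V\right) = 24 + 3 \left(\left(2 V^{2} + 6\right) - V\right) = 24 + 3 \left(\left(6 + 2 V^{2}\right) - V\right) = 24 + 3 \left(6 - V + 2 V^{2}\right) = 24 + \left(18 - 3 V + 6 V^{2}\right) = 42 - 3 V + 6 V^{2}$)
$\frac{o{\left(f \right)} + h{\left(-591,397 \right)}}{-400789 + 378426} = \frac{\left(42 - 0 + 6 \cdot 0^{2}\right) - -197}{-400789 + 378426} = \frac{\left(42 + 0 + 6 \cdot 0\right) + 197}{-22363} = \left(\left(42 + 0 + 0\right) + 197\right) \left(- \frac{1}{22363}\right) = \left(42 + 197\right) \left(- \frac{1}{22363}\right) = 239 \left(- \frac{1}{22363}\right) = - \frac{239}{22363}$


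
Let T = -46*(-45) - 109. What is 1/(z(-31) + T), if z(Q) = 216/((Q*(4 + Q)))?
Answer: 31/60799 ≈ 0.00050988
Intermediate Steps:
z(Q) = 216/(Q*(4 + Q)) (z(Q) = 216*(1/(Q*(4 + Q))) = 216/(Q*(4 + Q)))
T = 1961 (T = 2070 - 109 = 1961)
1/(z(-31) + T) = 1/(216/(-31*(4 - 31)) + 1961) = 1/(216*(-1/31)/(-27) + 1961) = 1/(216*(-1/31)*(-1/27) + 1961) = 1/(8/31 + 1961) = 1/(60799/31) = 31/60799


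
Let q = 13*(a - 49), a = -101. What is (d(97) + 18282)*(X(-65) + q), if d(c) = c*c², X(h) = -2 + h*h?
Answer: 2116060715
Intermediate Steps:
X(h) = -2 + h²
d(c) = c³
q = -1950 (q = 13*(-101 - 49) = 13*(-150) = -1950)
(d(97) + 18282)*(X(-65) + q) = (97³ + 18282)*((-2 + (-65)²) - 1950) = (912673 + 18282)*((-2 + 4225) - 1950) = 930955*(4223 - 1950) = 930955*2273 = 2116060715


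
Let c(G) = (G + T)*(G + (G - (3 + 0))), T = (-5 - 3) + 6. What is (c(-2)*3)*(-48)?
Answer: -4032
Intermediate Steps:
T = -2 (T = -8 + 6 = -2)
c(G) = (-3 + 2*G)*(-2 + G) (c(G) = (G - 2)*(G + (G - (3 + 0))) = (-2 + G)*(G + (G - 1*3)) = (-2 + G)*(G + (G - 3)) = (-2 + G)*(G + (-3 + G)) = (-2 + G)*(-3 + 2*G) = (-3 + 2*G)*(-2 + G))
(c(-2)*3)*(-48) = ((6 - 7*(-2) + 2*(-2)²)*3)*(-48) = ((6 + 14 + 2*4)*3)*(-48) = ((6 + 14 + 8)*3)*(-48) = (28*3)*(-48) = 84*(-48) = -4032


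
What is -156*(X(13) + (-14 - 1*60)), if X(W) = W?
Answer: 9516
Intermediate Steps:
-156*(X(13) + (-14 - 1*60)) = -156*(13 + (-14 - 1*60)) = -156*(13 + (-14 - 60)) = -156*(13 - 74) = -156*(-61) = 9516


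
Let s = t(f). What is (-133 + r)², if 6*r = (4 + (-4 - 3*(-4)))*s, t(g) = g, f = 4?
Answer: 15625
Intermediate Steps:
s = 4
r = 8 (r = ((4 + (-4 - 3*(-4)))*4)/6 = ((4 + (-4 + 12))*4)/6 = ((4 + 8)*4)/6 = (12*4)/6 = (⅙)*48 = 8)
(-133 + r)² = (-133 + 8)² = (-125)² = 15625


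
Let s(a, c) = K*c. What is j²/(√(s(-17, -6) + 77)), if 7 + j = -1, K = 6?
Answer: 64*√41/41 ≈ 9.9951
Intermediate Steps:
s(a, c) = 6*c
j = -8 (j = -7 - 1 = -8)
j²/(√(s(-17, -6) + 77)) = (-8)²/(√(6*(-6) + 77)) = 64/(√(-36 + 77)) = 64/(√41) = 64*(√41/41) = 64*√41/41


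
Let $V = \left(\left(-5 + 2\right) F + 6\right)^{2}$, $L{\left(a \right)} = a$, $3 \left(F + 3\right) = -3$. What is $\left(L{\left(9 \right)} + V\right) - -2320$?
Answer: $2653$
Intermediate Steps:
$F = -4$ ($F = -3 + \frac{1}{3} \left(-3\right) = -3 - 1 = -4$)
$V = 324$ ($V = \left(\left(-5 + 2\right) \left(-4\right) + 6\right)^{2} = \left(\left(-3\right) \left(-4\right) + 6\right)^{2} = \left(12 + 6\right)^{2} = 18^{2} = 324$)
$\left(L{\left(9 \right)} + V\right) - -2320 = \left(9 + 324\right) - -2320 = 333 + 2320 = 2653$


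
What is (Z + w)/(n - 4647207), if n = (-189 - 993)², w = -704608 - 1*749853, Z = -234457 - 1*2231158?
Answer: 1306692/1083361 ≈ 1.2061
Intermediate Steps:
Z = -2465615 (Z = -234457 - 2231158 = -2465615)
w = -1454461 (w = -704608 - 749853 = -1454461)
n = 1397124 (n = (-1182)² = 1397124)
(Z + w)/(n - 4647207) = (-2465615 - 1454461)/(1397124 - 4647207) = -3920076/(-3250083) = -3920076*(-1/3250083) = 1306692/1083361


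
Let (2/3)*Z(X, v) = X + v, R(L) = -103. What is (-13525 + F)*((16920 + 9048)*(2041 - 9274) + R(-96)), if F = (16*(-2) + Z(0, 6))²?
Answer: 2440995104412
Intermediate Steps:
Z(X, v) = 3*X/2 + 3*v/2 (Z(X, v) = 3*(X + v)/2 = 3*X/2 + 3*v/2)
F = 529 (F = (16*(-2) + ((3/2)*0 + (3/2)*6))² = (-32 + (0 + 9))² = (-32 + 9)² = (-23)² = 529)
(-13525 + F)*((16920 + 9048)*(2041 - 9274) + R(-96)) = (-13525 + 529)*((16920 + 9048)*(2041 - 9274) - 103) = -12996*(25968*(-7233) - 103) = -12996*(-187826544 - 103) = -12996*(-187826647) = 2440995104412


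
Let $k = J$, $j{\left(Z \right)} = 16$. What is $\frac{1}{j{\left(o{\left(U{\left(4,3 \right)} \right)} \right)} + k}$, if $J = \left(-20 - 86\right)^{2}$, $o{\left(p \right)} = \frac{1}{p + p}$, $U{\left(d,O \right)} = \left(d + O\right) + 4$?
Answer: $\frac{1}{11252} \approx 8.8873 \cdot 10^{-5}$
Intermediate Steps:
$U{\left(d,O \right)} = 4 + O + d$ ($U{\left(d,O \right)} = \left(O + d\right) + 4 = 4 + O + d$)
$o{\left(p \right)} = \frac{1}{2 p}$
$J = 11236$ ($J = \left(-106\right)^{2} = 11236$)
$k = 11236$
$\frac{1}{j{\left(o{\left(U{\left(4,3 \right)} \right)} \right)} + k} = \frac{1}{16 + 11236} = \frac{1}{11252}$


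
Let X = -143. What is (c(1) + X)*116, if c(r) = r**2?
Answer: -16472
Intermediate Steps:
(c(1) + X)*116 = (1**2 - 143)*116 = (1 - 143)*116 = -142*116 = -16472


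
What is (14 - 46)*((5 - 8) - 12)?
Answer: 480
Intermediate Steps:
(14 - 46)*((5 - 8) - 12) = -32*(-3 - 12) = -32*(-15) = 480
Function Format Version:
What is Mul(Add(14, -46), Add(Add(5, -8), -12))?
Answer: 480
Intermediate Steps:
Mul(Add(14, -46), Add(Add(5, -8), -12)) = Mul(-32, Add(-3, -12)) = Mul(-32, -15) = 480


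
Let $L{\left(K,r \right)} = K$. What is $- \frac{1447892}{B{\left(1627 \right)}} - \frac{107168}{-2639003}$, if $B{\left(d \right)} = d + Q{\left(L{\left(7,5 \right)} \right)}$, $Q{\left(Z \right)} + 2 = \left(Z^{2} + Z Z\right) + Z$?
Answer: $- \frac{1910402965518}{2282737595} \approx -836.89$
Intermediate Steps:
$Q{\left(Z \right)} = -2 + Z + 2 Z^{2}$ ($Q{\left(Z \right)} = -2 + \left(\left(Z^{2} + Z Z\right) + Z\right) = -2 + \left(\left(Z^{2} + Z^{2}\right) + Z\right) = -2 + \left(2 Z^{2} + Z\right) = -2 + \left(Z + 2 Z^{2}\right) = -2 + Z + 2 Z^{2}$)
$B{\left(d \right)} = 103 + d$ ($B{\left(d \right)} = d + \left(-2 + 7 + 2 \cdot 7^{2}\right) = d + \left(-2 + 7 + 2 \cdot 49\right) = d + \left(-2 + 7 + 98\right) = d + 103 = 103 + d$)
$- \frac{1447892}{B{\left(1627 \right)}} - \frac{107168}{-2639003} = - \frac{1447892}{103 + 1627} - \frac{107168}{-2639003} = - \frac{1447892}{1730} - - \frac{107168}{2639003} = \left(-1447892\right) \frac{1}{1730} + \frac{107168}{2639003} = - \frac{723946}{865} + \frac{107168}{2639003} = - \frac{1910402965518}{2282737595}$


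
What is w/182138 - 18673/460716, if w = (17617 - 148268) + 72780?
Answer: -1366507205/3814267764 ≈ -0.35826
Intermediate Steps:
w = -57871 (w = -130651 + 72780 = -57871)
w/182138 - 18673/460716 = -57871/182138 - 18673/460716 = -57871*1/182138 - 18673*1/460716 = -5261/16558 - 18673/460716 = -1366507205/3814267764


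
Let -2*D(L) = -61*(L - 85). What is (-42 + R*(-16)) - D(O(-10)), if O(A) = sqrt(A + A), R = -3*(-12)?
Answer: 3949/2 - 61*I*sqrt(5) ≈ 1974.5 - 136.4*I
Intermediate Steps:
R = 36
O(A) = sqrt(2)*sqrt(A) (O(A) = sqrt(2*A) = sqrt(2)*sqrt(A))
D(L) = -5185/2 + 61*L/2 (D(L) = -(-61)*(L - 85)/2 = -(-61)*(-85 + L)/2 = -(5185 - 61*L)/2 = -5185/2 + 61*L/2)
(-42 + R*(-16)) - D(O(-10)) = (-42 + 36*(-16)) - (-5185/2 + 61*(sqrt(2)*sqrt(-10))/2) = (-42 - 576) - (-5185/2 + 61*(sqrt(2)*(I*sqrt(10)))/2) = -618 - (-5185/2 + 61*(2*I*sqrt(5))/2) = -618 - (-5185/2 + 61*I*sqrt(5)) = -618 + (5185/2 - 61*I*sqrt(5)) = 3949/2 - 61*I*sqrt(5)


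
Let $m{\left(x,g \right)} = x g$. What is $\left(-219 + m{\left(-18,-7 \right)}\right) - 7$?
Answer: $-100$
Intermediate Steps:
$m{\left(x,g \right)} = g x$
$\left(-219 + m{\left(-18,-7 \right)}\right) - 7 = \left(-219 - -126\right) - 7 = \left(-219 + 126\right) - 7 = -93 - 7 = -100$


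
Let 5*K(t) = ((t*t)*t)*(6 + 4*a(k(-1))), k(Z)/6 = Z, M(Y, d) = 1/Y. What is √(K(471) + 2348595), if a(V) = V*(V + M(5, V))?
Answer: 9*√937238981/5 ≈ 55106.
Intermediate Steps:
k(Z) = 6*Z
a(V) = V*(⅕ + V) (a(V) = V*(V + 1/5) = V*(V + ⅕) = V*(⅕ + V))
K(t) = 726*t³/25 (K(t) = (((t*t)*t)*(6 + 4*((6*(-1))*(⅕ + 6*(-1)))))/5 = ((t²*t)*(6 + 4*(-6*(⅕ - 6))))/5 = (t³*(6 + 4*(-6*(-29/5))))/5 = (t³*(6 + 4*(174/5)))/5 = (t³*(6 + 696/5))/5 = (t³*(726/5))/5 = (726*t³/5)/5 = 726*t³/25)
√(K(471) + 2348595) = √((726/25)*471³ + 2348595) = √((726/25)*104487111 + 2348595) = √(75857642586/25 + 2348595) = √(75916357461/25) = 9*√937238981/5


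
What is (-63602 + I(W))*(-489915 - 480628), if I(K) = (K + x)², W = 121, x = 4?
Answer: 46563741511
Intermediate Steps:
I(K) = (4 + K)² (I(K) = (K + 4)² = (4 + K)²)
(-63602 + I(W))*(-489915 - 480628) = (-63602 + (4 + 121)²)*(-489915 - 480628) = (-63602 + 125²)*(-970543) = (-63602 + 15625)*(-970543) = -47977*(-970543) = 46563741511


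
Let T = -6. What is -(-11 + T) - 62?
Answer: -45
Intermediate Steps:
-(-11 + T) - 62 = -(-11 - 6) - 62 = -1*(-17) - 62 = 17 - 62 = -45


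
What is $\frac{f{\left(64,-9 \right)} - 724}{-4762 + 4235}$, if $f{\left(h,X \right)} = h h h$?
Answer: $- \frac{261420}{527} \approx -496.05$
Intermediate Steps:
$f{\left(h,X \right)} = h^{3}$ ($f{\left(h,X \right)} = h h^{2} = h^{3}$)
$\frac{f{\left(64,-9 \right)} - 724}{-4762 + 4235} = \frac{64^{3} - 724}{-4762 + 4235} = \frac{262144 - 724}{-527} = 261420 \left(- \frac{1}{527}\right) = - \frac{261420}{527}$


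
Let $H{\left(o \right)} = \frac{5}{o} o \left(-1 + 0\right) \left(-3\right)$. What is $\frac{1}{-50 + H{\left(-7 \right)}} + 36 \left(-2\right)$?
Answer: $- \frac{2521}{35} \approx -72.029$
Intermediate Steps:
$H{\left(o \right)} = 15$ ($H{\left(o \right)} = 5 \left(\left(-1\right) \left(-3\right)\right) = 5 \cdot 3 = 15$)
$\frac{1}{-50 + H{\left(-7 \right)}} + 36 \left(-2\right) = \frac{1}{-50 + 15} + 36 \left(-2\right) = \frac{1}{-35} - 72 = - \frac{1}{35} - 72 = - \frac{2521}{35}$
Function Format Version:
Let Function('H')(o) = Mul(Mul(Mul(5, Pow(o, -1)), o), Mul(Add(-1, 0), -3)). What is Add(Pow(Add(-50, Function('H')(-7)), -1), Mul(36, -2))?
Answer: Rational(-2521, 35) ≈ -72.029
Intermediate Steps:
Function('H')(o) = 15 (Function('H')(o) = Mul(5, Mul(-1, -3)) = Mul(5, 3) = 15)
Add(Pow(Add(-50, Function('H')(-7)), -1), Mul(36, -2)) = Add(Pow(Add(-50, 15), -1), Mul(36, -2)) = Add(Pow(-35, -1), -72) = Add(Rational(-1, 35), -72) = Rational(-2521, 35)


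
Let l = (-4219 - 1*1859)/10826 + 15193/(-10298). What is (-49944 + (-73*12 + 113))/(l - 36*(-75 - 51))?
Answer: -2826564053318/252737048333 ≈ -11.184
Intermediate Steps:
l = -113535331/55743074 (l = (-4219 - 1859)*(1/10826) + 15193*(-1/10298) = -6078*1/10826 - 15193/10298 = -3039/5413 - 15193/10298 = -113535331/55743074 ≈ -2.0368)
(-49944 + (-73*12 + 113))/(l - 36*(-75 - 51)) = (-49944 + (-73*12 + 113))/(-113535331/55743074 - 36*(-75 - 51)) = (-49944 + (-876 + 113))/(-113535331/55743074 - 36*(-126)) = (-49944 - 763)/(-113535331/55743074 + 4536) = -50707/252737048333/55743074 = -50707*55743074/252737048333 = -2826564053318/252737048333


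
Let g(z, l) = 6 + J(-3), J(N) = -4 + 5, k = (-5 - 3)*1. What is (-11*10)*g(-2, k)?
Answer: -770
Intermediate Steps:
k = -8 (k = -8*1 = -8)
J(N) = 1
g(z, l) = 7 (g(z, l) = 6 + 1 = 7)
(-11*10)*g(-2, k) = -11*10*7 = -110*7 = -770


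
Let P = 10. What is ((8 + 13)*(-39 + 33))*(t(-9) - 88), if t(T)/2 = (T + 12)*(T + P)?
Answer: 10332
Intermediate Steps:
t(T) = 2*(10 + T)*(12 + T) (t(T) = 2*((T + 12)*(T + 10)) = 2*((12 + T)*(10 + T)) = 2*((10 + T)*(12 + T)) = 2*(10 + T)*(12 + T))
((8 + 13)*(-39 + 33))*(t(-9) - 88) = ((8 + 13)*(-39 + 33))*((240 + 2*(-9)**2 + 44*(-9)) - 88) = (21*(-6))*((240 + 2*81 - 396) - 88) = -126*((240 + 162 - 396) - 88) = -126*(6 - 88) = -126*(-82) = 10332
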